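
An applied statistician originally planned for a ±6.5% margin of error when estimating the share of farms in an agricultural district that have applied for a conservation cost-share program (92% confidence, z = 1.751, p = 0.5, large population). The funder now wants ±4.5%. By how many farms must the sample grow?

197

At ±6.5%: n = 1.751² × 0.2500 / 0.065² ≈ 181.42 → 182.
At ±4.5%: n = 1.751² × 0.2500 / 0.045² ≈ 378.52 → 379.
Additional respondents: 379 − 182 = 197.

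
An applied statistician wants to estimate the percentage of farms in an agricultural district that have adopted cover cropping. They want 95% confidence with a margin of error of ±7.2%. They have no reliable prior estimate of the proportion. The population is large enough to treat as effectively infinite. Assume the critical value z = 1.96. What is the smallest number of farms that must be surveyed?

186

With no prior estimate, use p = 0.5, giving p(1−p) = 0.25.
n = z²·p(1−p)/E² = 1.96² × 0.2500 / 0.072² = 3.8416 × 0.2500 / 0.005184 ≈ 185.26.
Rounding up gives n = 186.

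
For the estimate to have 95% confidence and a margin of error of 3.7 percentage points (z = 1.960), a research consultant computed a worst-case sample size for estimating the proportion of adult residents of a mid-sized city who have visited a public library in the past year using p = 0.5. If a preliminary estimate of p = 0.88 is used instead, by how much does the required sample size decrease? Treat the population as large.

405

Conservative (p = 0.5): n = 1.960² × 0.25 / 0.037² ≈ 701.53 → 702.
Using p = 0.88: p(1−p) = 0.1056, so n = 1.960² × 0.1056 / 0.037² ≈ 296.33 → 297.
Reduction: 702 − 297 = 405.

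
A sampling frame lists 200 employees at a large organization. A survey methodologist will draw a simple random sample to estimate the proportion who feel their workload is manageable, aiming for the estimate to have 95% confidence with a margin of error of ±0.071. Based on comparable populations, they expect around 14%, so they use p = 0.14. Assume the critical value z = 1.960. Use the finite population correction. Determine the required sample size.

64

Unadjusted: n₀ = 1.960² × 0.14 × 0.86 / 0.071² ≈ 91.75, so n₀ = 92.
Finite population correction with N = 200: n = n₀ / (1 + (n₀−1)/N) = 92 / (1 + 91/200) = 92 / 1.4550 ≈ 63.23.
Rounding up, n = 64.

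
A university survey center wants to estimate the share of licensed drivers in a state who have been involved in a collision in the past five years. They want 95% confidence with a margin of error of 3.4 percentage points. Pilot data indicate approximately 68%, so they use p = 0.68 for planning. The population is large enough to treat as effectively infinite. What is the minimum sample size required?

724

For 95% confidence, z = 1.960.
With p = 0.68, p(1−p) = 0.2176.
n = z²·p(1−p)/E² = 1.960² × 0.2176 / 0.034² = 3.8416 × 0.2176 / 0.001156 ≈ 723.12.
Rounding up gives n = 724.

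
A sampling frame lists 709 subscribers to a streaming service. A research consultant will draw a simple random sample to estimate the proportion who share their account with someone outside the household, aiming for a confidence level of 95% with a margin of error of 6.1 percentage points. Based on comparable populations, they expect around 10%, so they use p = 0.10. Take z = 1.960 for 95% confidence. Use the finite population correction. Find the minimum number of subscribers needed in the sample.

Unadjusted: n₀ = 1.960² × 0.10 × 0.90 / 0.061² ≈ 92.92, so n₀ = 93.
Finite population correction with N = 709: n = n₀ / (1 + (n₀−1)/N) = 93 / (1 + 92/709) = 93 / 1.1298 ≈ 82.32.
Rounding up, n = 83.

83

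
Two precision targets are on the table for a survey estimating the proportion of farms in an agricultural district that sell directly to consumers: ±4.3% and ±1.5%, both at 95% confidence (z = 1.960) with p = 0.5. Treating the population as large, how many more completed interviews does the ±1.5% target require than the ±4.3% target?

At ±4.3%: n = 1.960² × 0.2500 / 0.043² ≈ 519.42 → 520.
At ±1.5%: n = 1.960² × 0.2500 / 0.015² ≈ 4268.44 → 4269.
Additional respondents: 4269 − 520 = 3749.

3749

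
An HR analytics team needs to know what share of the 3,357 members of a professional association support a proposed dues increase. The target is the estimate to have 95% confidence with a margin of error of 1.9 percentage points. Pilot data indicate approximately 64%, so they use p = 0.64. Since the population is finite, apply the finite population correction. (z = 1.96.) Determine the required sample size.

Unadjusted: n₀ = 1.96² × 0.64 × 0.36 / 0.019² ≈ 2451.81, so n₀ = 2452.
Finite population correction with N = 3,357: n = n₀ / (1 + (n₀−1)/N) = 2452 / (1 + 2451/3357) = 2452 / 1.7301 ≈ 1417.25.
Rounding up, n = 1418.

1418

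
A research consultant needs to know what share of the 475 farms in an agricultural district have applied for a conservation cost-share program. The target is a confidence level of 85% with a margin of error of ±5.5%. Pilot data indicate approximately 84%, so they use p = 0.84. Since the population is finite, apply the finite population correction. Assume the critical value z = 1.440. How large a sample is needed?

78

Unadjusted: n₀ = 1.440² × 0.84 × 0.16 / 0.055² ≈ 92.13, so n₀ = 93.
Finite population correction with N = 475: n = n₀ / (1 + (n₀−1)/N) = 93 / (1 + 92/475) = 93 / 1.1937 ≈ 77.91.
Rounding up, n = 78.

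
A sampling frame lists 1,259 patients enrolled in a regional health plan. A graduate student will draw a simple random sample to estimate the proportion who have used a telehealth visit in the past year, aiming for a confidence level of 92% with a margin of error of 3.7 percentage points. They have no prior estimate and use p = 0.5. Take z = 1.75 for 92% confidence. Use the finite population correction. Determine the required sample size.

Unadjusted: n₀ = 1.75² × 0.50 × 0.50 / 0.037² ≈ 559.26, so n₀ = 560.
Finite population correction with N = 1,259: n = n₀ / (1 + (n₀−1)/N) = 560 / (1 + 559/1259) = 560 / 1.4440 ≈ 387.81.
Rounding up, n = 388.

388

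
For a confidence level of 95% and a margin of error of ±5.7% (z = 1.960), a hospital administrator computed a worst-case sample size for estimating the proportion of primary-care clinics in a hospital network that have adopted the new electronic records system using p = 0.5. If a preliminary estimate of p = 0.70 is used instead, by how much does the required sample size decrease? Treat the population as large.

Conservative (p = 0.5): n = 1.960² × 0.25 / 0.057² ≈ 295.60 → 296.
Using p = 0.70: p(1−p) = 0.2100, so n = 1.960² × 0.2100 / 0.057² ≈ 248.30 → 249.
Reduction: 296 − 249 = 47.

47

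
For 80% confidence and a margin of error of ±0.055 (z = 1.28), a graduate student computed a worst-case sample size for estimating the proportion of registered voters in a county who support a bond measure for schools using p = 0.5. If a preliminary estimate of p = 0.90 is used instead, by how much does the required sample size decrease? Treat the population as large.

Conservative (p = 0.5): n = 1.28² × 0.25 / 0.055² ≈ 135.40 → 136.
Using p = 0.90: p(1−p) = 0.0900, so n = 1.28² × 0.0900 / 0.055² ≈ 48.75 → 49.
Reduction: 136 − 49 = 87.

87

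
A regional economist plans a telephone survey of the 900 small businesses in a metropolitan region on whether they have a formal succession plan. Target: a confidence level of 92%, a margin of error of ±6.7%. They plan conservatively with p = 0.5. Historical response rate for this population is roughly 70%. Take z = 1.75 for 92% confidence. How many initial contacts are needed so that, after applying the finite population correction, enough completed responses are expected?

Completed interviews needed (unadjusted): n₀ = 1.75² × 0.2500 / 0.067² ≈ 170.56 → 171.
FPC for N = 900: n = 171 / (1 + 170/900) = 171 / 1.1889 ≈ 143.83 → 144.
At a 70% response rate, contacts needed = 144 / 0.70 ≈ 205.71 → 206.

206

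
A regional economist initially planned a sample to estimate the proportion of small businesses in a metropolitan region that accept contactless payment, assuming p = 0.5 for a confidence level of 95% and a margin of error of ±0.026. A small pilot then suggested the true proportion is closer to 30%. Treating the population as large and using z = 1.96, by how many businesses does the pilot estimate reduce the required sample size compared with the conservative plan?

227

Conservative (p = 0.5): n = 1.96² × 0.25 / 0.026² ≈ 1420.71 → 1421.
Using p = 0.30: p(1−p) = 0.2100, so n = 1.96² × 0.2100 / 0.026² ≈ 1193.40 → 1194.
Reduction: 1421 − 1194 = 227.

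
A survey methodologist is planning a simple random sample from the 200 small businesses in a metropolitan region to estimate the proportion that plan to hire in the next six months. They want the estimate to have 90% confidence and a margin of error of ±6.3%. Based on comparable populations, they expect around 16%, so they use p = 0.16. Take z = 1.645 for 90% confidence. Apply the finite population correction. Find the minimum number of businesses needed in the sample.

Unadjusted: n₀ = 1.645² × 0.16 × 0.84 / 0.063² ≈ 91.63, so n₀ = 92.
Finite population correction with N = 200: n = n₀ / (1 + (n₀−1)/N) = 92 / (1 + 91/200) = 92 / 1.4550 ≈ 63.23.
Rounding up, n = 64.

64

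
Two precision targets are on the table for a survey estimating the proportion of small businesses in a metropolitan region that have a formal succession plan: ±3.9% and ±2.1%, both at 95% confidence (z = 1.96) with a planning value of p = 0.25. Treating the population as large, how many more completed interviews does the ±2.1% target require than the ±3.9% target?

1160

At ±3.9%: n = 1.96² × 0.1875 / 0.039² ≈ 473.57 → 474.
At ±2.1%: n = 1.96² × 0.1875 / 0.021² ≈ 1633.33 → 1634.
Additional respondents: 1634 − 474 = 1160.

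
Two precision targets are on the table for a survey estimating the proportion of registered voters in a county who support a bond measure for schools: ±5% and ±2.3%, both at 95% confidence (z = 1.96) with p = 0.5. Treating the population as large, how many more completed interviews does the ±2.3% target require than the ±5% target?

At ±5%: n = 1.96² × 0.2500 / 0.050² ≈ 384.16 → 385.
At ±2.3%: n = 1.96² × 0.2500 / 0.023² ≈ 1815.50 → 1816.
Additional respondents: 1816 − 385 = 1431.

1431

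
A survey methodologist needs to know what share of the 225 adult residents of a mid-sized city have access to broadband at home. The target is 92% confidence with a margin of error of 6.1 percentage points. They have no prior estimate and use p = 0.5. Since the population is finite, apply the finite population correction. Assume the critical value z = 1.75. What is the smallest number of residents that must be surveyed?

108

Unadjusted: n₀ = 1.75² × 0.50 × 0.50 / 0.061² ≈ 205.76, so n₀ = 206.
Finite population correction with N = 225: n = n₀ / (1 + (n₀−1)/N) = 206 / (1 + 205/225) = 206 / 1.9111 ≈ 107.79.
Rounding up, n = 108.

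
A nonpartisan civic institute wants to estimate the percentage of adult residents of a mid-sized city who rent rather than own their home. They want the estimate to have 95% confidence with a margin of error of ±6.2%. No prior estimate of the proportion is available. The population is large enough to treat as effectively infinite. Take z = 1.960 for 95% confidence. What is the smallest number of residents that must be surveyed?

With no prior estimate, use p = 0.5, giving p(1−p) = 0.25.
n = z²·p(1−p)/E² = 1.960² × 0.2500 / 0.062² = 3.8416 × 0.2500 / 0.003844 ≈ 249.84.
Rounding up gives n = 250.

250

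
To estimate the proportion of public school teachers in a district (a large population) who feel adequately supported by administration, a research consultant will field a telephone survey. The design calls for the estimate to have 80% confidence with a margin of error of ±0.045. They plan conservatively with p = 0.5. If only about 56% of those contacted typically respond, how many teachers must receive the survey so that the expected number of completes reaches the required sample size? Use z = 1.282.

Completed interviews needed: n₀ = 1.282² × 0.2500 / 0.045² ≈ 202.90 → 203.
At a 56% response rate, contacts needed = 203 / 0.56 ≈ 362.50 → 363.

363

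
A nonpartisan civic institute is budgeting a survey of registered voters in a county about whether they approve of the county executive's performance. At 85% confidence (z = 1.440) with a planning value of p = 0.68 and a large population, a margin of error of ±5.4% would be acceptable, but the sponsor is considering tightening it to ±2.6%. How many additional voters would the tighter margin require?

At ±5.4%: n = 1.440² × 0.2176 / 0.054² ≈ 154.74 → 155.
At ±2.6%: n = 1.440² × 0.2176 / 0.026² ≈ 667.48 → 668.
Additional respondents: 668 − 155 = 513.

513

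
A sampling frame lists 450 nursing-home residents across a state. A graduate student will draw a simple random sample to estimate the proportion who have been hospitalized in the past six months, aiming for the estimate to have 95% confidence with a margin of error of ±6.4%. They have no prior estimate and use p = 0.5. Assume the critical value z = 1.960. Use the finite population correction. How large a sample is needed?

Unadjusted: n₀ = 1.960² × 0.50 × 0.50 / 0.064² ≈ 234.47, so n₀ = 235.
Finite population correction with N = 450: n = n₀ / (1 + (n₀−1)/N) = 235 / (1 + 234/450) = 235 / 1.5200 ≈ 154.61.
Rounding up, n = 155.

155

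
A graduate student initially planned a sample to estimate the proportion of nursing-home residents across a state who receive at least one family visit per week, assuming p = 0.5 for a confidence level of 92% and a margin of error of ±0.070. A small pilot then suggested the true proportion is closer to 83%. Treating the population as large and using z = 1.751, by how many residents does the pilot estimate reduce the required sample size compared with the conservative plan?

68

Conservative (p = 0.5): n = 1.751² × 0.25 / 0.070² ≈ 156.43 → 157.
Using p = 0.83: p(1−p) = 0.1411, so n = 1.751² × 0.1411 / 0.070² ≈ 88.29 → 89.
Reduction: 157 − 89 = 68.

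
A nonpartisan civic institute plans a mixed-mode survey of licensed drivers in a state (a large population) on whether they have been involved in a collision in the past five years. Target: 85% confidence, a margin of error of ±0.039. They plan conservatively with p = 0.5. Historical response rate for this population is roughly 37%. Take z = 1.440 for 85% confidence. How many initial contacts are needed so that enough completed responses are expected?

922

Completed interviews needed: n₀ = 1.440² × 0.2500 / 0.039² ≈ 340.83 → 341.
At a 37% response rate, contacts needed = 341 / 0.37 ≈ 921.62 → 922.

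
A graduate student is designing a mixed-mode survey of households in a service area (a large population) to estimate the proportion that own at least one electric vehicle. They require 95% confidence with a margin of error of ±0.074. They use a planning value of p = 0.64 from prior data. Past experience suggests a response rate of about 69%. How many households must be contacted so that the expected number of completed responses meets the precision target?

235

For 95% confidence, z = 1.960.
Completed interviews needed: n₀ = 1.960² × 0.2304 / 0.074² ≈ 161.63 → 162.
At a 69% response rate, contacts needed = 162 / 0.69 ≈ 234.78 → 235.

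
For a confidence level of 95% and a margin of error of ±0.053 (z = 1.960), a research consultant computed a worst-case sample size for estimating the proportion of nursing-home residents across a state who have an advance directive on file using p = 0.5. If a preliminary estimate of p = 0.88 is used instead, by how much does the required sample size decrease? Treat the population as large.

Conservative (p = 0.5): n = 1.960² × 0.25 / 0.053² ≈ 341.90 → 342.
Using p = 0.88: p(1−p) = 0.1056, so n = 1.960² × 0.1056 / 0.053² ≈ 144.42 → 145.
Reduction: 342 − 145 = 197.

197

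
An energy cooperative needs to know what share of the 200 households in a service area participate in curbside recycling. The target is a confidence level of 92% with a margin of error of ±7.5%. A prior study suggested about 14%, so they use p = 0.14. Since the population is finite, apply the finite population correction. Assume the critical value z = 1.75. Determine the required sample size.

Unadjusted: n₀ = 1.75² × 0.14 × 0.86 / 0.075² ≈ 65.55, so n₀ = 66.
Finite population correction with N = 200: n = n₀ / (1 + (n₀−1)/N) = 66 / (1 + 65/200) = 66 / 1.3250 ≈ 49.81.
Rounding up, n = 50.

50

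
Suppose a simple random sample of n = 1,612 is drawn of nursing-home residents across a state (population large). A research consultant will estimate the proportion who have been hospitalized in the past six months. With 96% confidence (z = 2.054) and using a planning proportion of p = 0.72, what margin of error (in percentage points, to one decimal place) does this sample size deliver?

SE(p̂) = √[p(1−p)/n] = √[0.2016/1612] = 0.01118.
E = z × SE = 2.054 × 0.01118 = 0.02297, or 2.3 percentage points.

2.3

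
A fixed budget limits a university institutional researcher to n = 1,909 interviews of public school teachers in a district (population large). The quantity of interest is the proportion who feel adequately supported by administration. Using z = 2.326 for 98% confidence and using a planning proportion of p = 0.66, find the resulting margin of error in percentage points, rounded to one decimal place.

2.5

SE(p̂) = √[p(1−p)/n] = √[0.2244/1909] = 0.01084.
E = z × SE = 2.326 × 0.01084 = 0.02522, or 2.5 percentage points.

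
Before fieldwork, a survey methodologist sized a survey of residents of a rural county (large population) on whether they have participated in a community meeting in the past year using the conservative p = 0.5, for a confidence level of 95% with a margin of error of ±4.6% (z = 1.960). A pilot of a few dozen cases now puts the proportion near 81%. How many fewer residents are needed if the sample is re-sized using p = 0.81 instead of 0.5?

Conservative (p = 0.5): n = 1.960² × 0.25 / 0.046² ≈ 453.88 → 454.
Using p = 0.81: p(1−p) = 0.1539, so n = 1.960² × 0.1539 / 0.046² ≈ 279.41 → 280.
Reduction: 454 − 280 = 174.

174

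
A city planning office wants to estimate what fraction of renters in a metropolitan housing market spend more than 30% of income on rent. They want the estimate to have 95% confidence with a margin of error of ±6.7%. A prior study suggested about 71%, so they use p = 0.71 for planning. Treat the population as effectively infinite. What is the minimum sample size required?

For 95% confidence, z = 1.960.
With p = 0.71, p(1−p) = 0.2059.
n = z²·p(1−p)/E² = 1.960² × 0.2059 / 0.067² = 3.8416 × 0.2059 / 0.004489 ≈ 176.21.
Rounding up gives n = 177.

177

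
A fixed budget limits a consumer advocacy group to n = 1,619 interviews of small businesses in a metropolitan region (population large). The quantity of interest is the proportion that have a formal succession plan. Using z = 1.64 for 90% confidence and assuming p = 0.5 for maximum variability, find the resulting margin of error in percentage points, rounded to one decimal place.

2.0

SE(p̂) = √[p(1−p)/n] = √[0.2500/1619] = 0.01243.
E = z × SE = 1.64 × 0.01243 = 0.02038, or 2.0 percentage points.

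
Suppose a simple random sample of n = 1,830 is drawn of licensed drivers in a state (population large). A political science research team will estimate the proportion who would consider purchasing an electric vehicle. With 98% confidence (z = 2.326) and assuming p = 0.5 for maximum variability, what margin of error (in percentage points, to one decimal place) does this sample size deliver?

SE(p̂) = √[p(1−p)/n] = √[0.2500/1830] = 0.01169.
E = z × SE = 2.326 × 0.01169 = 0.02719, or 2.7 percentage points.

2.7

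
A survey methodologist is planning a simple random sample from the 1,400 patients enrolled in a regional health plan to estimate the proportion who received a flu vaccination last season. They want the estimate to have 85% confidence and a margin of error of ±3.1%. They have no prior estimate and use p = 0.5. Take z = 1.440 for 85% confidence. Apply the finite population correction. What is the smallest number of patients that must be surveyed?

Unadjusted: n₀ = 1.440² × 0.50 × 0.50 / 0.031² ≈ 539.44, so n₀ = 540.
Finite population correction with N = 1,400: n = n₀ / (1 + (n₀−1)/N) = 540 / (1 + 539/1400) = 540 / 1.3850 ≈ 389.89.
Rounding up, n = 390.

390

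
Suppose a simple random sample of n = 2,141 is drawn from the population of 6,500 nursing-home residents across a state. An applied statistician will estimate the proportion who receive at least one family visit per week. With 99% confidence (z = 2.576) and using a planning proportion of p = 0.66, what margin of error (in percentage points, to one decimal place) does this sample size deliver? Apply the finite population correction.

Finite-population factor: (N−n)/(N−1) = (6500−2141)/(6500−1) = 0.6707.
SE(p̂) = √[p(1−p)/n · (N−n)/(N−1)] = √[0.2244/2141 × 0.6707] = 0.00838.
E = z × SE = 2.576 × 0.00838 = 0.02160 ≈ 2.2 percentage points.

2.2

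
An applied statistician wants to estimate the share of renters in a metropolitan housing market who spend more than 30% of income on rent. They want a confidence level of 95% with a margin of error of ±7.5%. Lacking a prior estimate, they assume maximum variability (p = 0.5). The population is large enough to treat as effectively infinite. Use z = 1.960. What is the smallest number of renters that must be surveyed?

With p = 0.5, p(1−p) = 0.25.
n = z²·p(1−p)/E² = 1.960² × 0.2500 / 0.075² = 3.8416 × 0.2500 / 0.005625 ≈ 170.74.
Rounding up gives n = 171.

171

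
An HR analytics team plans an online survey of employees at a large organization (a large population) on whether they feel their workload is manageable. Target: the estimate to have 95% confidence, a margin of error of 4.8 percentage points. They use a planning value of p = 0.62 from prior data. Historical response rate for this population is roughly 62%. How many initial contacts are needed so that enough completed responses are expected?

For 95% confidence, z = 1.96.
Completed interviews needed: n₀ = 1.96² × 0.2356 / 0.048² ≈ 392.83 → 393.
At a 62% response rate, contacts needed = 393 / 0.62 ≈ 633.87 → 634.

634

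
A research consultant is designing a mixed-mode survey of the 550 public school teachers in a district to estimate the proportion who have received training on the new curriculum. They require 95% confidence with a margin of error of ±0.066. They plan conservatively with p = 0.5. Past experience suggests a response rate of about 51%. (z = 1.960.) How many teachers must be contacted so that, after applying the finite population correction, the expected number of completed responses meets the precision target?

310

Completed interviews needed (unadjusted): n₀ = 1.960² × 0.2500 / 0.066² ≈ 220.48 → 221.
FPC for N = 550: n = 221 / (1 + 220/550) = 221 / 1.4000 ≈ 157.86 → 158.
At a 51% response rate, contacts needed = 158 / 0.51 ≈ 309.80 → 310.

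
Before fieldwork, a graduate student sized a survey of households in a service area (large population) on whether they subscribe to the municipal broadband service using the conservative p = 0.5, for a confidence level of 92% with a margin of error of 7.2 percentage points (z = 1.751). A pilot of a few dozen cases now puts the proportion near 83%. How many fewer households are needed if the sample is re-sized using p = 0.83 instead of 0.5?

Conservative (p = 0.5): n = 1.751² × 0.25 / 0.072² ≈ 147.86 → 148.
Using p = 0.83: p(1−p) = 0.1411, so n = 1.751² × 0.1411 / 0.072² ≈ 83.45 → 84.
Reduction: 148 − 84 = 64.

64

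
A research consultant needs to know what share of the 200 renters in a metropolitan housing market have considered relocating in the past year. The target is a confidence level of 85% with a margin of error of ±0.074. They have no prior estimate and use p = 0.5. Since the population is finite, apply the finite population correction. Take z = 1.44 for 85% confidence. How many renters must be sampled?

65

Unadjusted: n₀ = 1.44² × 0.50 × 0.50 / 0.074² ≈ 94.67, so n₀ = 95.
Finite population correction with N = 200: n = n₀ / (1 + (n₀−1)/N) = 95 / (1 + 94/200) = 95 / 1.4700 ≈ 64.63.
Rounding up, n = 65.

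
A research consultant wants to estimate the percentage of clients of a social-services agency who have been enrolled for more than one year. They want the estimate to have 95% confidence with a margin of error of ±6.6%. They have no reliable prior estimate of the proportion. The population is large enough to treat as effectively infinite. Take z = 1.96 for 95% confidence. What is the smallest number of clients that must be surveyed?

With no prior estimate, use p = 0.5, giving p(1−p) = 0.25.
n = z²·p(1−p)/E² = 1.96² × 0.2500 / 0.066² = 3.8416 × 0.2500 / 0.004356 ≈ 220.48.
Rounding up gives n = 221.

221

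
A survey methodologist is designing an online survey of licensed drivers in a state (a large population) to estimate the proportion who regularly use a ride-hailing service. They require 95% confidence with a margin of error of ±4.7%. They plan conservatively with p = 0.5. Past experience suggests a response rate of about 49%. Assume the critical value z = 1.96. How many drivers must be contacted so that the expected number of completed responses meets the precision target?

888

Completed interviews needed: n₀ = 1.96² × 0.2500 / 0.047² ≈ 434.77 → 435.
At a 49% response rate, contacts needed = 435 / 0.49 ≈ 887.76 → 888.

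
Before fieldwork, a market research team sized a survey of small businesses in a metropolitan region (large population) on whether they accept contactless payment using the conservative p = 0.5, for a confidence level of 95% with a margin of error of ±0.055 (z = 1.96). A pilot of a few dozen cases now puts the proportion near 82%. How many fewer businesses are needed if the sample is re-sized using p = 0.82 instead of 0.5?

Conservative (p = 0.5): n = 1.96² × 0.25 / 0.055² ≈ 317.49 → 318.
Using p = 0.82: p(1−p) = 0.1476, so n = 1.96² × 0.1476 / 0.055² ≈ 187.44 → 188.
Reduction: 318 − 188 = 130.

130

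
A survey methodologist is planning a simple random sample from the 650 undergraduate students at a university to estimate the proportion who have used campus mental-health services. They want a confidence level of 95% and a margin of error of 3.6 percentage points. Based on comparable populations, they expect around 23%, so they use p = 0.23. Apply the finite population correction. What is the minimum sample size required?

291

For 95% confidence, z = 1.960.
Unadjusted: n₀ = 1.960² × 0.23 × 0.77 / 0.036² ≈ 524.96, so n₀ = 525.
Finite population correction with N = 650: n = n₀ / (1 + (n₀−1)/N) = 525 / (1 + 524/650) = 525 / 1.8062 ≈ 290.67.
Rounding up, n = 291.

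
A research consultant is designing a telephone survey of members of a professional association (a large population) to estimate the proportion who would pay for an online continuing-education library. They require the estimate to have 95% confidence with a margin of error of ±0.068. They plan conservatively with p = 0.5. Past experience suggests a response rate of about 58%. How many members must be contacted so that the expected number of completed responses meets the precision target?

For 95% confidence, z = 1.960.
Completed interviews needed: n₀ = 1.960² × 0.2500 / 0.068² ≈ 207.70 → 208.
At a 58% response rate, contacts needed = 208 / 0.58 ≈ 358.62 → 359.

359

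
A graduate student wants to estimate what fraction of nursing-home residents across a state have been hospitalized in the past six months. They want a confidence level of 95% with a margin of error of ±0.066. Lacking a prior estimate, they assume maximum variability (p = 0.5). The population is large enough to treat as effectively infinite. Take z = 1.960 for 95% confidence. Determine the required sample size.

With p = 0.5, p(1−p) = 0.25.
n = z²·p(1−p)/E² = 1.960² × 0.2500 / 0.066² = 3.8416 × 0.2500 / 0.004356 ≈ 220.48.
Rounding up gives n = 221.

221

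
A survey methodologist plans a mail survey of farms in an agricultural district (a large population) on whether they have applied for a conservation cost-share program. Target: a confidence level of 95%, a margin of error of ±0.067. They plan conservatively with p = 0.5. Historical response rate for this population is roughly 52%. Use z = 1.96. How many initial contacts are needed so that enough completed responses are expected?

412

Completed interviews needed: n₀ = 1.96² × 0.2500 / 0.067² ≈ 213.95 → 214.
At a 52% response rate, contacts needed = 214 / 0.52 ≈ 411.54 → 412.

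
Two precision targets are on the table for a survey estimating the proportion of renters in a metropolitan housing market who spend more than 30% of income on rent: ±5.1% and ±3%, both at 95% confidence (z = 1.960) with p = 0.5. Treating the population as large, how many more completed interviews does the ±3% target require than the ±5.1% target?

At ±5.1%: n = 1.960² × 0.2500 / 0.051² ≈ 369.24 → 370.
At ±3%: n = 1.960² × 0.2500 / 0.030² ≈ 1067.11 → 1068.
Additional respondents: 1068 − 370 = 698.

698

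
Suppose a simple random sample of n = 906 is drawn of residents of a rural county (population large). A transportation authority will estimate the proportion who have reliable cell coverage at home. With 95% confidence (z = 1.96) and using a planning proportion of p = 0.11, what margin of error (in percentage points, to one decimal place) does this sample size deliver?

2.0

SE(p̂) = √[p(1−p)/n] = √[0.0979/906] = 0.01040.
E = z × SE = 1.96 × 0.01040 = 0.02037, or 2.0 percentage points.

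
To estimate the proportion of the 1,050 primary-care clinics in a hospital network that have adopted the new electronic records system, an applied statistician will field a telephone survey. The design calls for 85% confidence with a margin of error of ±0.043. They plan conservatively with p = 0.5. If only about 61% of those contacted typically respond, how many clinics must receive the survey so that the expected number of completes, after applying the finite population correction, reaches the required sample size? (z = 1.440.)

364

Completed interviews needed (unadjusted): n₀ = 1.440² × 0.2500 / 0.043² ≈ 280.37 → 281.
FPC for N = 1,050: n = 281 / (1 + 280/1050) = 281 / 1.2667 ≈ 221.84 → 222.
At a 61% response rate, contacts needed = 222 / 0.61 ≈ 363.93 → 364.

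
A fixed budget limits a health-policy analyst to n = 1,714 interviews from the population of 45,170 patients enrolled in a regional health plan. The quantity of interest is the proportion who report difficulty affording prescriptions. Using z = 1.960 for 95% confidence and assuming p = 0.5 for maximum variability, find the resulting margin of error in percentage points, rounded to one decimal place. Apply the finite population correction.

Finite-population factor: (N−n)/(N−1) = (45170−1714)/(45170−1) = 0.9621.
SE(p̂) = √[p(1−p)/n · (N−n)/(N−1)] = √[0.2500/1714 × 0.9621] = 0.01185.
E = z × SE = 1.960 × 0.01185 = 0.02322 ≈ 2.3 percentage points.

2.3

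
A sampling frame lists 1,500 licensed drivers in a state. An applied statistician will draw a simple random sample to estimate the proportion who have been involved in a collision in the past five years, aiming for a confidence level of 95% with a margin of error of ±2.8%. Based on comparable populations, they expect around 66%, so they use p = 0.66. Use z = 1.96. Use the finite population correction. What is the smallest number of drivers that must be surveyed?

Unadjusted: n₀ = 1.96² × 0.66 × 0.34 / 0.028² ≈ 1099.56, so n₀ = 1100.
Finite population correction with N = 1,500: n = n₀ / (1 + (n₀−1)/N) = 1100 / (1 + 1099/1500) = 1100 / 1.7327 ≈ 634.86.
Rounding up, n = 635.

635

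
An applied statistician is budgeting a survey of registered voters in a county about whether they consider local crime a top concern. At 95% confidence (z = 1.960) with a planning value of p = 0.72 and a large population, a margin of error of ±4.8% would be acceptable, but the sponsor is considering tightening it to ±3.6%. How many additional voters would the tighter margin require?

261

At ±4.8%: n = 1.960² × 0.2016 / 0.048² ≈ 336.14 → 337.
At ±3.6%: n = 1.960² × 0.2016 / 0.036² ≈ 597.58 → 598.
Additional respondents: 598 − 337 = 261.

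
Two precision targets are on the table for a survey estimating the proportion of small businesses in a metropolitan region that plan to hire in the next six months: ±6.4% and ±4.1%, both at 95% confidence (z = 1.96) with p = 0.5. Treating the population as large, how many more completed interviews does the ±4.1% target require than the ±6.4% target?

At ±6.4%: n = 1.96² × 0.2500 / 0.064² ≈ 234.47 → 235.
At ±4.1%: n = 1.96² × 0.2500 / 0.041² ≈ 571.33 → 572.
Additional respondents: 572 − 235 = 337.

337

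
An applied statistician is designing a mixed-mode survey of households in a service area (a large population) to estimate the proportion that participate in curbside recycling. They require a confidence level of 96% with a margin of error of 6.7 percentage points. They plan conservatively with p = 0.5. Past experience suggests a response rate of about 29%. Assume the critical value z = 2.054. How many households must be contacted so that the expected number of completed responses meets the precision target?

811

Completed interviews needed: n₀ = 2.054² × 0.2500 / 0.067² ≈ 234.96 → 235.
At a 29% response rate, contacts needed = 235 / 0.29 ≈ 810.34 → 811.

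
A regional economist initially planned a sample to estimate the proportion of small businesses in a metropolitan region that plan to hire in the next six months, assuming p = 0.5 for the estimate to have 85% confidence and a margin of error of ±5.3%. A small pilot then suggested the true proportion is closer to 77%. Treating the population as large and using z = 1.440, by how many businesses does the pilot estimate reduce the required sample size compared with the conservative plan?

54

Conservative (p = 0.5): n = 1.440² × 0.25 / 0.053² ≈ 184.55 → 185.
Using p = 0.77: p(1−p) = 0.1771, so n = 1.440² × 0.1771 / 0.053² ≈ 130.73 → 131.
Reduction: 185 − 131 = 54.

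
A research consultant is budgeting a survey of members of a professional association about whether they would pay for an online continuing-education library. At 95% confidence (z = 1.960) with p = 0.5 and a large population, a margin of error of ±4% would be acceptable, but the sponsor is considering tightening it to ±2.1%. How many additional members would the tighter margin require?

At ±4%: n = 1.960² × 0.2500 / 0.040² ≈ 600.25 → 601.
At ±2.1%: n = 1.960² × 0.2500 / 0.021² ≈ 2177.78 → 2178.
Additional respondents: 2178 − 601 = 1577.

1577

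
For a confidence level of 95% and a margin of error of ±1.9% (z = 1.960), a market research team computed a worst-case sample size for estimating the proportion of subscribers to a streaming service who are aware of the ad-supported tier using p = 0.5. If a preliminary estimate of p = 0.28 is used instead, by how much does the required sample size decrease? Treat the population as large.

Conservative (p = 0.5): n = 1.960² × 0.25 / 0.019² ≈ 2660.39 → 2661.
Using p = 0.28: p(1−p) = 0.2016, so n = 1.960² × 0.2016 / 0.019² ≈ 2145.34 → 2146.
Reduction: 2661 − 2146 = 515.

515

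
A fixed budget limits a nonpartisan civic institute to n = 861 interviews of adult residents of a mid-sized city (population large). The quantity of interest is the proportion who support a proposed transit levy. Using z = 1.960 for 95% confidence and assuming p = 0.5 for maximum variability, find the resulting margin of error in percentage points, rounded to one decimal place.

3.3

SE(p̂) = √[p(1−p)/n] = √[0.2500/861] = 0.01704.
E = z × SE = 1.960 × 0.01704 = 0.03340, or 3.3 percentage points.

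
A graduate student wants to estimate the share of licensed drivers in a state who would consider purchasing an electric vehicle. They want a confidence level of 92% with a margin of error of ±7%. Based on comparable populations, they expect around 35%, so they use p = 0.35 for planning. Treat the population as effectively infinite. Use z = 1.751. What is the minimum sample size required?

With p = 0.35, p(1−p) = 0.2275.
n = z²·p(1−p)/E² = 1.751² × 0.2275 / 0.070² = 3.0660 × 0.2275 / 0.004900 ≈ 142.35.
Rounding up gives n = 143.

143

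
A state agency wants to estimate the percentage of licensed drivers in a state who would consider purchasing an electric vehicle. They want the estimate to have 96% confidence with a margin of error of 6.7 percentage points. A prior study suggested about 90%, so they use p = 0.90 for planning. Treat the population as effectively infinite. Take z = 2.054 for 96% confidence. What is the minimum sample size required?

85

With p = 0.90, p(1−p) = 0.0900.
n = z²·p(1−p)/E² = 2.054² × 0.0900 / 0.067² = 4.2189 × 0.0900 / 0.004489 ≈ 84.59.
Rounding up gives n = 85.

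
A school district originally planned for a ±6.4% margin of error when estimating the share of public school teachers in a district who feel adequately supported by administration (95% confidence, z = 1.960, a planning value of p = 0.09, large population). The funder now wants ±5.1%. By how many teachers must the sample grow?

At ±6.4%: n = 1.960² × 0.0819 / 0.064² ≈ 76.81 → 77.
At ±5.1%: n = 1.960² × 0.0819 / 0.051² ≈ 120.96 → 121.
Additional respondents: 121 − 77 = 44.

44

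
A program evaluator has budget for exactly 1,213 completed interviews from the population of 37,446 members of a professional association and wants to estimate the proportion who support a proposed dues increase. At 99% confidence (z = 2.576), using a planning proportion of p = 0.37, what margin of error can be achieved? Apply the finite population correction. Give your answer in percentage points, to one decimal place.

Finite-population factor: (N−n)/(N−1) = (37446−1213)/(37446−1) = 0.9676.
SE(p̂) = √[p(1−p)/n · (N−n)/(N−1)] = √[0.2331/1213 × 0.9676] = 0.01364.
E = z × SE = 2.576 × 0.01364 = 0.03513 ≈ 3.5 percentage points.

3.5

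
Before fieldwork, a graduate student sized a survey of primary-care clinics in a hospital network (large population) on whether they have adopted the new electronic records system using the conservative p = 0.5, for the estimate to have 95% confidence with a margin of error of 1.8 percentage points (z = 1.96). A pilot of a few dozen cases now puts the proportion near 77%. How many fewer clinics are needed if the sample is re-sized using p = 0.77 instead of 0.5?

Conservative (p = 0.5): n = 1.96² × 0.25 / 0.018² ≈ 2964.20 → 2965.
Using p = 0.77: p(1−p) = 0.1771, so n = 1.96² × 0.1771 / 0.018² ≈ 2099.84 → 2100.
Reduction: 2965 − 2100 = 865.

865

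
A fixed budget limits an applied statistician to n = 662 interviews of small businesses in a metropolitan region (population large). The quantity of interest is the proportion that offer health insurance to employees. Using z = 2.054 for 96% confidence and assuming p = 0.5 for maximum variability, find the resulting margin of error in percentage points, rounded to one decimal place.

SE(p̂) = √[p(1−p)/n] = √[0.2500/662] = 0.01943.
E = z × SE = 2.054 × 0.01943 = 0.03992, or 4.0 percentage points.

4.0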